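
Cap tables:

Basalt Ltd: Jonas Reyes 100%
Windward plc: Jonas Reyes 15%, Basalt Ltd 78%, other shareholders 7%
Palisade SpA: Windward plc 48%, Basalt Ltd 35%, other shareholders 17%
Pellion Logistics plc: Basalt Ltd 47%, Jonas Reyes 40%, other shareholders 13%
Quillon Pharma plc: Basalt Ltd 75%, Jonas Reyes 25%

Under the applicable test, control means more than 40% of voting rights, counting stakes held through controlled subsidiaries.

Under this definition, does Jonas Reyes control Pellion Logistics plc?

Jonas holds 100% of Basalt, so Jonas controls Basalt.
Basalt and Jonas together hold 47% + 40% = 87% of Pellion, so Jonas controls Pellion.

Yes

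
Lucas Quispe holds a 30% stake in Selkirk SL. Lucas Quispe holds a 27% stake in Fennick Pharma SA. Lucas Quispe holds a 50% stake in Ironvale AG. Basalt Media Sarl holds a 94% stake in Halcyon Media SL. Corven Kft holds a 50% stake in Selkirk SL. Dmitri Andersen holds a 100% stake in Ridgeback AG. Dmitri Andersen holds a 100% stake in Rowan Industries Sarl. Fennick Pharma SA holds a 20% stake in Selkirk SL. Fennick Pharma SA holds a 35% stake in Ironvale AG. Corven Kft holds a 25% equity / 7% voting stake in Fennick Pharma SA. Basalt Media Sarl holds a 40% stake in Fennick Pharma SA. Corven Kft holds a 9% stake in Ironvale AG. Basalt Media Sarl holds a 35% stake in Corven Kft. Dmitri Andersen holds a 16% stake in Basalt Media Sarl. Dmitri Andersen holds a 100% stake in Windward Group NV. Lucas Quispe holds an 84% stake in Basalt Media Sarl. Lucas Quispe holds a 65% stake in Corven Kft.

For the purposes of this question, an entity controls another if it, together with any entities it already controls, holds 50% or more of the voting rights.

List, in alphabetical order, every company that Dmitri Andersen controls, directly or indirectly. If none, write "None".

Dmitri holds 100% of Windward, so Dmitri controls Windward.
Dmitri holds 100% of Ridgeback, so Dmitri controls Ridgeback.
Dmitri holds 100% of Rowan, so Dmitri controls Rowan.
No other company's threshold is met.

Ridgeback AG, Rowan Industries Sarl, Windward Group NV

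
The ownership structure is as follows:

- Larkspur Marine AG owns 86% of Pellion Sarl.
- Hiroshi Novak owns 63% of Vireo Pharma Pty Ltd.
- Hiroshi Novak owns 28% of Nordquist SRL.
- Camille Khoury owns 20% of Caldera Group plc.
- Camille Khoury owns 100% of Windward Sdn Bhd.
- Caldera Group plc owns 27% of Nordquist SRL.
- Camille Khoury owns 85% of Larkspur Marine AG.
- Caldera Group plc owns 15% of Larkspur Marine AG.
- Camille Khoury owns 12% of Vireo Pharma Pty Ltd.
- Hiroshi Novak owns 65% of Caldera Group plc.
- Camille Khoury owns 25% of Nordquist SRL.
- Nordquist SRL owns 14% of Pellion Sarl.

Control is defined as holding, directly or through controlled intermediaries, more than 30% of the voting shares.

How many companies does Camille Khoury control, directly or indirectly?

Camille holds 85% of Larkspur, so Camille controls Larkspur.
Camille holds 100% of Windward, so Camille controls Windward.
Larkspur holds 86% of Pellion, so Camille controls Pellion.
No other company's threshold is met.
Camille controls 3 companies.

3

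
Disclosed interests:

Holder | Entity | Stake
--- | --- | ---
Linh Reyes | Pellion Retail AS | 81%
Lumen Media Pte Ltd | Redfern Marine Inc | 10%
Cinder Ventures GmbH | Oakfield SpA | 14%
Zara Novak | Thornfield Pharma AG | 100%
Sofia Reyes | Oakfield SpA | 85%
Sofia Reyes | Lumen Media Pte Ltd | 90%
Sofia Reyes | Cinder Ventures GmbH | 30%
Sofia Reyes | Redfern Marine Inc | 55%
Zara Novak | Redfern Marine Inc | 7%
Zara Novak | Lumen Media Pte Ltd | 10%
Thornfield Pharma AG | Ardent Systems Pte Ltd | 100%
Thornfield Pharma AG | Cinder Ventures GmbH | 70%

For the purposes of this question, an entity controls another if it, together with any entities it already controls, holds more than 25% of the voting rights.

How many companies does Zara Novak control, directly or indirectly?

3

Zara holds 100% of Thornfield, so Zara controls Thornfield.
Thornfield holds 70% of Cinder, so Zara controls Cinder.
Thornfield holds 100% of Ardent, so Zara controls Ardent.
No other company's threshold is met.
Zara controls 3 companies.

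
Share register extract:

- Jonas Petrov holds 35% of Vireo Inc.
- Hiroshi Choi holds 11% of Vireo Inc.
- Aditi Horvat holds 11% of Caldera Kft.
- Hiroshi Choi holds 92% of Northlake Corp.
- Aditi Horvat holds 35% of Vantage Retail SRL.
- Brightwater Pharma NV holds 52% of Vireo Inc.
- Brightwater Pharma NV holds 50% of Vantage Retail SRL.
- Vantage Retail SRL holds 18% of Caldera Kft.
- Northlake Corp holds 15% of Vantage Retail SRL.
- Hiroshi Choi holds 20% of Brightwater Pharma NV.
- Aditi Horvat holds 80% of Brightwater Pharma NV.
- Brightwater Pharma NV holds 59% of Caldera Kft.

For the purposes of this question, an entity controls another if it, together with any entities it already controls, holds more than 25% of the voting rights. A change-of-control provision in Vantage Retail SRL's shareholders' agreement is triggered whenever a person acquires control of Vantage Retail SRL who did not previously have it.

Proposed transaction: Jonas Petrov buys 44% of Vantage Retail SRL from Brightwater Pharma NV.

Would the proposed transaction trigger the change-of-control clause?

Yes

The purchase adds only to Jonas's holdings (Brightwater's stake shrinks), so Jonas is the only person who could newly come to control Vantage.
Jonas holds 35% of Vireo, so Jonas controls Vireo.
Neither Jonas nor any entity Jonas controls holds any voting interest in Vantage.
So before the transaction, Jonas does not control Vantage.
After the purchase, Jonas holds 44% of Vantage directly, and Brightwater's stake falls to 6%.
Jonas holds 44% of Vantage, so Jonas controls Vantage.
Jonas did not control Vantage before and does after, so the clause is triggered.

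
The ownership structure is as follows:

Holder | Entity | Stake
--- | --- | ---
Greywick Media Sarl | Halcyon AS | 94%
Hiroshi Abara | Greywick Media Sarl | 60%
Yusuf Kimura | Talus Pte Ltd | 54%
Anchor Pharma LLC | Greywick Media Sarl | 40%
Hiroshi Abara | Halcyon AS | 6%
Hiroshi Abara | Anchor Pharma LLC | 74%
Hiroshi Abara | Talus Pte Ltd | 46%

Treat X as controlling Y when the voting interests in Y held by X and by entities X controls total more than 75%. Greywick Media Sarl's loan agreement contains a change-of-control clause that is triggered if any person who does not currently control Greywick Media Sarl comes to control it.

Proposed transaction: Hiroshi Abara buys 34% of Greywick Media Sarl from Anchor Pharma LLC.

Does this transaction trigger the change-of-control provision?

Yes

The purchase adds only to Hiroshi's holdings (Anchor's stake shrinks), so Hiroshi is the only person who could newly come to control Greywick.
Hiroshi's largest direct stake is 74% in Anchor, which does not meet the threshold, so Hiroshi controls no company.
In Greywick, Hiroshi's side holds only 60%, not > 75%.
So before the transaction, Hiroshi does not control Greywick.
After the purchase, Hiroshi's direct stake in Greywick rises to 60% + 34% = 94%, and Anchor's stake falls to 6%.
Hiroshi holds 94% of Greywick, so Hiroshi controls Greywick.
Hiroshi did not control Greywick before and does after, so the clause is triggered.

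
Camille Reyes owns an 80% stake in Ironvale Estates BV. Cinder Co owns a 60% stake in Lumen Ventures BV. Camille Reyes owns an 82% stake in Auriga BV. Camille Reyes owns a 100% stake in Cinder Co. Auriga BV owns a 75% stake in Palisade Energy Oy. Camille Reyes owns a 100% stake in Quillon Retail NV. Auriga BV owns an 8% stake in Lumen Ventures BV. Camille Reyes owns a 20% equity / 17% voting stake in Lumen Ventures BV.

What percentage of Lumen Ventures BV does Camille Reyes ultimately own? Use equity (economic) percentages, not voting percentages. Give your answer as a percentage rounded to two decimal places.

Camille reaches Lumen along 3 paths.
Direct stake: 20% = 20%.
Via Auriga: 82% × 8% = 6.56%.
Via Cinder: 100% × 60% = 60%.
Total: 20% + 6.56% + 60% = 86.56%.

86.56%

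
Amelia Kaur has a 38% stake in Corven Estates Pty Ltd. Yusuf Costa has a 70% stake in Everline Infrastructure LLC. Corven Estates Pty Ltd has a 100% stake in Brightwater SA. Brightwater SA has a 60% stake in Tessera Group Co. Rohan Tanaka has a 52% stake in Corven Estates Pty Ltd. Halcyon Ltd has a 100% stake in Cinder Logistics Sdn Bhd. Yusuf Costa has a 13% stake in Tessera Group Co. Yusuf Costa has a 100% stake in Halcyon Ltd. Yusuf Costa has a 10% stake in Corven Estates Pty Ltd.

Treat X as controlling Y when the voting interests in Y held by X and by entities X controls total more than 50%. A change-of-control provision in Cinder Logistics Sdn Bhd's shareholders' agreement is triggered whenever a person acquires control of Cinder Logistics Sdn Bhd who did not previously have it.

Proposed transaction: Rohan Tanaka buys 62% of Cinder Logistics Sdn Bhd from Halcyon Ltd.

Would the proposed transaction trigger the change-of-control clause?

The purchase adds only to Rohan's holdings (Halcyon's stake shrinks), so Rohan is the only person who could newly come to control Cinder.
Rohan holds 52% of Corven, so Rohan controls Corven.
Corven holds 100% of Brightwater, so Rohan controls Brightwater.
Brightwater holds 60% of Tessera, so Rohan controls Tessera.
Neither Rohan nor any entity Rohan controls holds any voting interest in Cinder.
So before the transaction, Rohan does not control Cinder.
After the purchase, Rohan holds 62% of Cinder directly, and Halcyon's stake falls to 38%.
Rohan holds 62% of Cinder, so Rohan controls Cinder.
Rohan did not control Cinder before and does after, so the clause is triggered.

Yes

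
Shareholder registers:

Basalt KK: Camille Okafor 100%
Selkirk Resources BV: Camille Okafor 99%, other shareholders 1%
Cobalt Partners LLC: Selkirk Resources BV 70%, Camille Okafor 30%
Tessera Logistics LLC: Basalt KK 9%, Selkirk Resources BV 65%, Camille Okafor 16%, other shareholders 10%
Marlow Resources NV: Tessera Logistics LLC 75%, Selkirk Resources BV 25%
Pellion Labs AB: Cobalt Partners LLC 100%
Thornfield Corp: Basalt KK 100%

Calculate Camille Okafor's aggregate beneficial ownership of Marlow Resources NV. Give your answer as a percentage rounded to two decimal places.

Camille reaches Marlow along 4 paths.
Via Basalt → Tessera: 100% × 9% × 75% = 6.75%.
Via Selkirk → Tessera: 99% × 65% × 75% = 48.2625%.
Via Tessera: 16% × 75% = 12%.
Via Selkirk: 99% × 25% = 24.75%.
Total: 6.75% + 48.2625% + 12% + 24.75% = 91.7625%.
Rounded: 91.76%.

91.76%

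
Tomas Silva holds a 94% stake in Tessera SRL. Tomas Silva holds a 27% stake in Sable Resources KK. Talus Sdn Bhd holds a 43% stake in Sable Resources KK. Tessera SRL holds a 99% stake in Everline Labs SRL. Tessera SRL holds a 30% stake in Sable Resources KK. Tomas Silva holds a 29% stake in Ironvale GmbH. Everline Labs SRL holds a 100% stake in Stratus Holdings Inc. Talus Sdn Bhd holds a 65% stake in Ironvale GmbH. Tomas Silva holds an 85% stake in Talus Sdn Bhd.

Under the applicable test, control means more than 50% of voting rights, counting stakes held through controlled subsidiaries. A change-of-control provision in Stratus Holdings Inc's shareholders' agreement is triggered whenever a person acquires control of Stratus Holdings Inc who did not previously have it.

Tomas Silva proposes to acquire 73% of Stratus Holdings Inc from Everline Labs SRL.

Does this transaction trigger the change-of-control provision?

The purchase adds only to Tomas's holdings (Everline's stake shrinks), so Tomas is the only person who could newly come to control Stratus.
Tomas holds 94% of Tessera, so Tomas controls Tessera.
Tessera holds 99% of Everline, so Tomas controls Everline.
Everline holds 100% of Stratus, so Tomas controls Stratus.
So Tomas already controls Stratus before the transaction.
After the purchase, Tomas holds 73% of Stratus directly, and Everline's stake falls to 27%.
Tomas controlled Stratus already, so this is not a new person acquiring control; every other person's position is unchanged or reduced.
No new person acquires control, so the clause is not triggered.

No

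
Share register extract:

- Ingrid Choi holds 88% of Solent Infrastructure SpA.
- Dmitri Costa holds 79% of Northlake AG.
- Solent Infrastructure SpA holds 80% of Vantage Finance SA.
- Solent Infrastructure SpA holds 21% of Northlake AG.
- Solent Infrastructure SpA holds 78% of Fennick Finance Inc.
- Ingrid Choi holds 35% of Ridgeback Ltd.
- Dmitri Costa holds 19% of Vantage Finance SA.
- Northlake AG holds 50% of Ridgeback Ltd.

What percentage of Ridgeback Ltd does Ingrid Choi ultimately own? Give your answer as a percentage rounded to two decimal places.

44.24%

Ingrid reaches Ridgeback along 2 paths.
Via Solent → Northlake: 88% × 21% × 50% = 9.24%.
Direct stake: 35% = 35%.
Total: 9.24% + 35% = 44.24%.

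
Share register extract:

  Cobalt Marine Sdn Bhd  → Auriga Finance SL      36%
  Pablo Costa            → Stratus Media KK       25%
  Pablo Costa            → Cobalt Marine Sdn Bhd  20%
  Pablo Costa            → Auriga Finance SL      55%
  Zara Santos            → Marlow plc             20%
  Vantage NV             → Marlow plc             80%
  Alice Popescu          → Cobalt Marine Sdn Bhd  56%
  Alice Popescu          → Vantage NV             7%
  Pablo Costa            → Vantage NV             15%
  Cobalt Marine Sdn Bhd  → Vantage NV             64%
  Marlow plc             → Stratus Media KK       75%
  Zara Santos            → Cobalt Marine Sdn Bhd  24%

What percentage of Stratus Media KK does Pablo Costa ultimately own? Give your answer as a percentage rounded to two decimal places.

41.68%

Pablo reaches Stratus along 3 paths.
Via Vantage → Marlow: 15% × 80% × 75% = 9%.
Via Cobalt → Vantage → Marlow: 20% × 64% × 80% × 75% = 7.68%.
Direct stake: 25% = 25%.
Total: 9% + 7.68% + 25% = 41.68%.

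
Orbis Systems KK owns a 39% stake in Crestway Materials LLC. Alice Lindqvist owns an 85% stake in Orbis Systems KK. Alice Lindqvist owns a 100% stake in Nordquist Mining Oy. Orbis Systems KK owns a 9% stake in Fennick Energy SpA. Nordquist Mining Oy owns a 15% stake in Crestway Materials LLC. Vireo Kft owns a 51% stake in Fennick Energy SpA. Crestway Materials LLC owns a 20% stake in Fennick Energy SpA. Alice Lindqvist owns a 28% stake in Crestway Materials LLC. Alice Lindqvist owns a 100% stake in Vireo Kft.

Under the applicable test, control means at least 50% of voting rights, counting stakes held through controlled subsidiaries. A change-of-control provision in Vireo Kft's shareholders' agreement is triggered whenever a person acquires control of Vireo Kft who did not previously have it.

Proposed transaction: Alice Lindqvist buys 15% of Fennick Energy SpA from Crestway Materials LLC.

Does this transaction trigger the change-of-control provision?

No

The purchase adds only to Alice's holdings (Crestway's stake shrinks), so Alice is the only person who could newly come to control Vireo.
Alice holds 100% of Vireo, so Alice controls Vireo.
So Alice already controls Vireo before the transaction.
After the purchase, Alice holds 15% of Fennick directly, and Crestway's stake falls to 5%.
Alice controlled Vireo already, so this is not a new person acquiring control; every other person's position is unchanged or reduced.
No new person acquires control, so the clause is not triggered.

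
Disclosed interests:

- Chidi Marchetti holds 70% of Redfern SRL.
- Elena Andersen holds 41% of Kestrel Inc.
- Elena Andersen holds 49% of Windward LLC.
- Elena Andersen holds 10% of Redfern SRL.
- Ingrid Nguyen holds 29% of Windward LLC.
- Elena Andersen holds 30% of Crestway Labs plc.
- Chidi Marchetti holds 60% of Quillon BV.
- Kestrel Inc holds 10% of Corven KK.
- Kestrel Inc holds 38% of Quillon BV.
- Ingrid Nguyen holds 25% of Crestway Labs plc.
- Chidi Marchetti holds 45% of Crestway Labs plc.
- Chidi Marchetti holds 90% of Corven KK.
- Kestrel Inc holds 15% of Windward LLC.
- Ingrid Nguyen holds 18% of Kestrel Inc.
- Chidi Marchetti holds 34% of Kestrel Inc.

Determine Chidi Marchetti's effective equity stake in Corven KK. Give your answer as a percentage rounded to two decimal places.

93.40%

Chidi reaches Corven along 2 paths.
Via Kestrel: 34% × 10% = 3.4%.
Direct stake: 90% = 90%.
Total: 3.4% + 90% = 93.4%.
Rounded: 93.40%.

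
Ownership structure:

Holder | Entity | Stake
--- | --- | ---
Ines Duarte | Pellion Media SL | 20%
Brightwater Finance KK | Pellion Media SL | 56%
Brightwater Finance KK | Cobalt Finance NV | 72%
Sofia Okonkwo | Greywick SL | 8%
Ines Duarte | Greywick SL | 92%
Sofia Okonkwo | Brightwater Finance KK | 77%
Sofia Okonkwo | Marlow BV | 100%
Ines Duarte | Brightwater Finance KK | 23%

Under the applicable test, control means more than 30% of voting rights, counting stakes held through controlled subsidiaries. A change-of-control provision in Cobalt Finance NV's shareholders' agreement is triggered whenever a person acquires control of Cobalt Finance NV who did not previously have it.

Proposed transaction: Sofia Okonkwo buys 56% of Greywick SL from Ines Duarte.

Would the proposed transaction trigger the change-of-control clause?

No

The purchase adds only to Sofia's holdings (Ines's stake shrinks), so Sofia is the only person who could newly come to control Cobalt.
Sofia holds 77% of Brightwater, so Sofia controls Brightwater.
Brightwater holds 72% of Cobalt, so Sofia controls Cobalt.
So Sofia already controls Cobalt before the transaction.
After the purchase, Sofia's direct stake in Greywick rises to 8% + 56% = 64%, and Ines's stake falls to 36%.
Sofia controlled Cobalt already, so this is not a new person acquiring control; every other person's position is unchanged or reduced.
No new person acquires control, so the clause is not triggered.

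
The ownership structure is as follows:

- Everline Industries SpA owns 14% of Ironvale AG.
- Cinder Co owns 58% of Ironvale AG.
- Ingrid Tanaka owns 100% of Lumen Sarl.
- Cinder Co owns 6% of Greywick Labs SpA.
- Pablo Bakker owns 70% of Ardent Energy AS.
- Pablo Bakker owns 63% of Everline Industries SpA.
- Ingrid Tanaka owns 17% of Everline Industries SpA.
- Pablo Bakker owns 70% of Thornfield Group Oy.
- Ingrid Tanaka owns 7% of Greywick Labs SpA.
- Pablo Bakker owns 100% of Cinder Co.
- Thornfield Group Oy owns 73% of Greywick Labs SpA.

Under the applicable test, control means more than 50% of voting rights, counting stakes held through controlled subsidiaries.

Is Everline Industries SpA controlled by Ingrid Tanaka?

No

Ingrid holds 100% of Lumen, so Ingrid controls Lumen.
In Everline, Ingrid's side holds only 17%, not > 50%.
So Ingrid does not control Everline.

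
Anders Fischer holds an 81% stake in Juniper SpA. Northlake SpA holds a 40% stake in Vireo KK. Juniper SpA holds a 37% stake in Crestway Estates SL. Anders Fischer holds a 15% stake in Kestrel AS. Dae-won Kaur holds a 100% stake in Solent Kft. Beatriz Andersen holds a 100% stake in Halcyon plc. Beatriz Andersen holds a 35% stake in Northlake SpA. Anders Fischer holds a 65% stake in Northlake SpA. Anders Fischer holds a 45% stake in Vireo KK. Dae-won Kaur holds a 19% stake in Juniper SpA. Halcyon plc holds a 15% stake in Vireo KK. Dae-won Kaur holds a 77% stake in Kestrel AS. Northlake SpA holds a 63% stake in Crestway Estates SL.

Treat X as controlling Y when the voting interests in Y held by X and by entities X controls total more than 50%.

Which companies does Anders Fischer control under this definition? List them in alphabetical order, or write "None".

Anders holds 65% of Northlake, so Anders controls Northlake.
Anders holds 81% of Juniper, so Anders controls Juniper.
Anders and Northlake together hold 45% + 40% = 85% of Vireo, so Anders controls Vireo.
Juniper and Northlake together hold 37% + 63% = 100% of Crestway, so Anders controls Crestway.
No other company's threshold is met.

Crestway Estates SL, Juniper SpA, Northlake SpA, Vireo KK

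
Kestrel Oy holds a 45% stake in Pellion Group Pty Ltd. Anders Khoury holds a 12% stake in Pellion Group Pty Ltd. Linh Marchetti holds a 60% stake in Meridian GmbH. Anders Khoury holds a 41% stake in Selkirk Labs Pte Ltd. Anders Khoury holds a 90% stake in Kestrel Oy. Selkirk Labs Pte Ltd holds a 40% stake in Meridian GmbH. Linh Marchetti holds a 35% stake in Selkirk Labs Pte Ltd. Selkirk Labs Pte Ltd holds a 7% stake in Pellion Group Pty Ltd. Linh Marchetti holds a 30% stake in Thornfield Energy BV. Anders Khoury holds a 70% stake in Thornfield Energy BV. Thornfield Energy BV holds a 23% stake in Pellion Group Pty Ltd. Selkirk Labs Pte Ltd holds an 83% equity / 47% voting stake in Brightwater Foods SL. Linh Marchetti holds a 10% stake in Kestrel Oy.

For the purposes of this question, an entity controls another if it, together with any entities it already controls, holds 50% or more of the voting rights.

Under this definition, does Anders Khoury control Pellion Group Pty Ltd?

Anders holds 70% of Thornfield, so Anders controls Thornfield.
Anders holds 90% of Kestrel, so Anders controls Kestrel.
Thornfield and Kestrel and Anders together hold 23% + 45% + 12% = 80% of Pellion, so Anders controls Pellion.

Yes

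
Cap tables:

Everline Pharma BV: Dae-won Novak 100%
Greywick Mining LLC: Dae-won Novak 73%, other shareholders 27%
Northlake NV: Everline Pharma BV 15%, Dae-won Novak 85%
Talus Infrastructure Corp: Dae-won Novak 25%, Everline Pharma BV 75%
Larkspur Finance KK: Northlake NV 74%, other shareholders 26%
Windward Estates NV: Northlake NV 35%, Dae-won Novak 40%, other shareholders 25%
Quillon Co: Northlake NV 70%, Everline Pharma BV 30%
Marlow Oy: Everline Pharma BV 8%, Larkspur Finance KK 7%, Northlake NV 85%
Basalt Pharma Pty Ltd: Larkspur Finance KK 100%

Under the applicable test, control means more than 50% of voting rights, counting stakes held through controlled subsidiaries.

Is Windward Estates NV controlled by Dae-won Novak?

Yes

Dae-won holds 100% of Everline, so Dae-won controls Everline.
Everline and Dae-won together hold 15% + 85% = 100% of Northlake, so Dae-won controls Northlake.
Northlake and Dae-won together hold 35% + 40% = 75% of Windward, so Dae-won controls Windward.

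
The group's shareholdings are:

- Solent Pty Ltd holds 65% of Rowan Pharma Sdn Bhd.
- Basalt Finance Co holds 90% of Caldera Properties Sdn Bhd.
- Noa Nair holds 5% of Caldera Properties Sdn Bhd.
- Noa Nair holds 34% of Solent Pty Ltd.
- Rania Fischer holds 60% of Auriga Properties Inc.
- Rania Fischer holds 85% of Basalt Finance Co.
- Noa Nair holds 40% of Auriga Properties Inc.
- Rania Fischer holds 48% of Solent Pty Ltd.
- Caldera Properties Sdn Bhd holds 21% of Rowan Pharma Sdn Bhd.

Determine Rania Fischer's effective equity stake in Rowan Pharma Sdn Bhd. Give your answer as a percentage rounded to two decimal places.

Rania reaches Rowan along 2 paths.
Via Basalt → Caldera: 85% × 90% × 21% = 16.065%.
Via Solent: 48% × 65% = 31.2%.
Total: 16.065% + 31.2% = 47.265%.
Rounded: 47.27%.

47.27%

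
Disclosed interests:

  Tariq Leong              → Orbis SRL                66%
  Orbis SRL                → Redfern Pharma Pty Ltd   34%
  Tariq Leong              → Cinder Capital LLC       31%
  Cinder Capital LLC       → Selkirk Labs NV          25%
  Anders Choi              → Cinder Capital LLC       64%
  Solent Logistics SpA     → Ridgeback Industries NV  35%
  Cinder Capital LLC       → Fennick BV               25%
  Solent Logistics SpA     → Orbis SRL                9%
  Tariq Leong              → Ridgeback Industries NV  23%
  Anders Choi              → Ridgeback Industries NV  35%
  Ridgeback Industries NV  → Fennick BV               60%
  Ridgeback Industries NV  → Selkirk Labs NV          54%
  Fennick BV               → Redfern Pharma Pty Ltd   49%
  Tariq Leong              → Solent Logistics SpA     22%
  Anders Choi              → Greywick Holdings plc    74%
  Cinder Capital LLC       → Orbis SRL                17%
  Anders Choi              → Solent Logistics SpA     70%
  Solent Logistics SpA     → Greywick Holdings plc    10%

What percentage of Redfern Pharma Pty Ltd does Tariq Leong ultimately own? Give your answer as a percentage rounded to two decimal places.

Tariq reaches Redfern along 6 paths.
Via Solent → Ridgeback → Fennick: 22% × 35% × 60% × 49% = 2.2638%.
Via Ridgeback → Fennick: 23% × 60% × 49% = 6.762%.
Via Cinder → Fennick: 31% × 25% × 49% = 3.7975%.
Via Orbis: 66% × 34% = 22.44%.
Via Cinder → Orbis: 31% × 17% × 34% = 1.7918%.
Via Solent → Orbis: 22% × 9% × 34% = 0.6732%.
Total: 2.2638% + 6.762% + 3.7975% + 22.44% + 1.7918% + 0.6732% = 37.7283%.
Rounded: 37.73%.

37.73%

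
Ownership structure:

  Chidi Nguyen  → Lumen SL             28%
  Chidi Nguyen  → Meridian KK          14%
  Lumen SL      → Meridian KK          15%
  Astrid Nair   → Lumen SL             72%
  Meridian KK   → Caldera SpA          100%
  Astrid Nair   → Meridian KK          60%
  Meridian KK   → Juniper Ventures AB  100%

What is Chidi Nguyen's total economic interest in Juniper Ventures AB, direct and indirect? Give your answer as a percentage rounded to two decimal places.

Chidi reaches Juniper along 2 paths.
Via Lumen → Meridian: 28% × 15% × 100% = 4.2%.
Via Meridian: 14% × 100% = 14%.
Total: 4.2% + 14% = 18.2%.
Rounded: 18.20%.

18.20%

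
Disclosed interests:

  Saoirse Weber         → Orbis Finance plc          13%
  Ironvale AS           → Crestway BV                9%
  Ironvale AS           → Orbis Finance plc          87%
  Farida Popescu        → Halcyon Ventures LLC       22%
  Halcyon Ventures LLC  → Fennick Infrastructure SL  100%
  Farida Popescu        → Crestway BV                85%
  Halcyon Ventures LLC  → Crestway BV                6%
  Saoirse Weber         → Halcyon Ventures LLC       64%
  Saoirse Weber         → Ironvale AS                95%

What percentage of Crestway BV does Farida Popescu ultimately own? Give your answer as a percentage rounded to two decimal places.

86.32%

Farida reaches Crestway along 2 paths.
Via Halcyon: 22% × 6% = 1.32%.
Direct stake: 85% = 85%.
Total: 1.32% + 85% = 86.32%.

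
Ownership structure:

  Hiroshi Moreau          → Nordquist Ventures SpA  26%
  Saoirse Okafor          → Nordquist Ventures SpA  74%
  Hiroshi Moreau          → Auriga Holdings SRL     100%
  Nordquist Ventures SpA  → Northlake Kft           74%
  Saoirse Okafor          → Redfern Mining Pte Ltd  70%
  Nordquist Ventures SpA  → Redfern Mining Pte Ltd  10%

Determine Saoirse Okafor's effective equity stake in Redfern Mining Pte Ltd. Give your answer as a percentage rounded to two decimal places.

77.40%

Saoirse reaches Redfern along 2 paths.
Via Nordquist: 74% × 10% = 7.4%.
Direct stake: 70% = 70%.
Total: 7.4% + 70% = 77.4%.
Rounded: 77.40%.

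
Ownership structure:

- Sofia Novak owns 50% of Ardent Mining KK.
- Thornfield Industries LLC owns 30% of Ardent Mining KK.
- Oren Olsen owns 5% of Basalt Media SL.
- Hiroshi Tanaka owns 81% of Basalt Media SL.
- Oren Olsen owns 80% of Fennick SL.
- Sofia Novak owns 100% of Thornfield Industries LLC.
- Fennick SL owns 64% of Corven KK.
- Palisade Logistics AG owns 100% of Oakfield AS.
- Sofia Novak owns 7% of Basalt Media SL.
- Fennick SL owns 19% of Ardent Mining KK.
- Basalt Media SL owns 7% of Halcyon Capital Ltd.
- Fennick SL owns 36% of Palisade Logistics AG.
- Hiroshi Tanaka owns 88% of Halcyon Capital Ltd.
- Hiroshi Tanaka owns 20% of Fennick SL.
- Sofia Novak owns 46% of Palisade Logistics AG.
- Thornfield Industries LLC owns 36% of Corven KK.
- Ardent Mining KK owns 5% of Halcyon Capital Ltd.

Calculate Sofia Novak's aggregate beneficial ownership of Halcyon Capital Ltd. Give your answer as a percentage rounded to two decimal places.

Sofia reaches Halcyon along 3 paths.
Via Basalt: 7% × 7% = 0.49%.
Via Ardent: 50% × 5% = 2.5%.
Via Thornfield → Ardent: 100% × 30% × 5% = 1.5%.
Total: 0.49% + 2.5% + 1.5% = 4.49%.

4.49%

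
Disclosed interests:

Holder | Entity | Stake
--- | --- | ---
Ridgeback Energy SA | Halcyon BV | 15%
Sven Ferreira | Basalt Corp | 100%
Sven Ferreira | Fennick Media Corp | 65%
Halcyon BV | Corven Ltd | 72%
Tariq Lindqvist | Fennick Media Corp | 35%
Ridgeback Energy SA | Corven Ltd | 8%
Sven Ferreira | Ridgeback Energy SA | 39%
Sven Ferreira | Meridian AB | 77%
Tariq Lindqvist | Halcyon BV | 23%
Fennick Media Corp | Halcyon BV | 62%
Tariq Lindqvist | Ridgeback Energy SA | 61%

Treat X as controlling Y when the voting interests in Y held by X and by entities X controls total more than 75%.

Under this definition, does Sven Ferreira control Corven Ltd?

Sven holds 77% of Meridian, so Sven controls Meridian.
Sven holds 100% of Basalt, so Sven controls Basalt.
Neither Sven nor any entity Sven controls holds any voting interest in Corven.
So Sven does not control Corven.

No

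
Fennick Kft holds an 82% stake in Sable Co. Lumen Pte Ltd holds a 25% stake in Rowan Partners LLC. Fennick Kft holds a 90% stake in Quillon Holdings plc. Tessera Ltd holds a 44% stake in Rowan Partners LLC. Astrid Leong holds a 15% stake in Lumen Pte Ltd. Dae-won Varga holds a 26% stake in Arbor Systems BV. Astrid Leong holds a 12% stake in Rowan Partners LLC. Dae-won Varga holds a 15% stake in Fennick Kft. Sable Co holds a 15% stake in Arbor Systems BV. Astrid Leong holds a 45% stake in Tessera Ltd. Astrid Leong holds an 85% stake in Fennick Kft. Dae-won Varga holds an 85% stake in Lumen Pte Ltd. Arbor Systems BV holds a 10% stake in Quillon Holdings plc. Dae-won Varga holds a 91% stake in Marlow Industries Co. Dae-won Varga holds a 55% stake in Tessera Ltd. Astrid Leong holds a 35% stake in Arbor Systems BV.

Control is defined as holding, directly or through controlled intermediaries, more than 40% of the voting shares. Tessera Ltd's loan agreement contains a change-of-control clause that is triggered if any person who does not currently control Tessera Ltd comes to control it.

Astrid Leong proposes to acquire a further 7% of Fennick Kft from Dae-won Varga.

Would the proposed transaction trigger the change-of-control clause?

The purchase adds only to Astrid's holdings (Dae-won's stake shrinks), so Astrid is the only person who could newly come to control Tessera.
Astrid holds 45% of Tessera, so Astrid controls Tessera.
So Astrid already controls Tessera before the transaction.
After the purchase, Astrid's direct stake in Fennick rises to 85% + 7% = 92%, and Dae-won's stake falls to 8%.
Astrid controlled Tessera already, so this is not a new person acquiring control; every other person's position is unchanged or reduced.
No new person acquires control, so the clause is not triggered.

No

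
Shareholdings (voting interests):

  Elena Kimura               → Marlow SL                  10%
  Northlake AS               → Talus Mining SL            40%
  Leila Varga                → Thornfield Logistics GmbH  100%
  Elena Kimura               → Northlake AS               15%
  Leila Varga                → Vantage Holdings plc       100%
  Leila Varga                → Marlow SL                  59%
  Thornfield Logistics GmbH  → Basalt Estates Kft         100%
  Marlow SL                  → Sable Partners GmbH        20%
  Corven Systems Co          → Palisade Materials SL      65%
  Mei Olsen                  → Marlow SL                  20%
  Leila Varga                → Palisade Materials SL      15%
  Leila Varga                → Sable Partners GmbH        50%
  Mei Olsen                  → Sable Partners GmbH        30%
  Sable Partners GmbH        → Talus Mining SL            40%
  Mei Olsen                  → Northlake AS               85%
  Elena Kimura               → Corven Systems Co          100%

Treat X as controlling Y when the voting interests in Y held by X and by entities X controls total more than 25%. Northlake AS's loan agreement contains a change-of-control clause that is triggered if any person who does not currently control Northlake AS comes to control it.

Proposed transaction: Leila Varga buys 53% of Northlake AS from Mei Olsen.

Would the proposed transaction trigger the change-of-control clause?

The purchase adds only to Leila's holdings (Mei's stake shrinks), so Leila is the only person who could newly come to control Northlake.
Leila holds 59% of Marlow, so Leila controls Marlow.
Leila holds 100% of Thornfield, so Leila controls Thornfield.
Marlow and Leila together hold 20% + 50% = 70% of Sable, so Leila controls Sable.
Leila holds 100% of Vantage, so Leila controls Vantage.
Thornfield holds 100% of Basalt, so Leila controls Basalt.
Sable holds 40% of Talus, so Leila controls Talus.
Neither Leila nor any entity Leila controls holds any voting interest in Northlake.
So before the transaction, Leila does not control Northlake.
After the purchase, Leila holds 53% of Northlake directly, and Mei's stake falls to 32%.
Leila holds 53% of Northlake, so Leila controls Northlake.
Leila did not control Northlake before and does after, so the clause is triggered.

Yes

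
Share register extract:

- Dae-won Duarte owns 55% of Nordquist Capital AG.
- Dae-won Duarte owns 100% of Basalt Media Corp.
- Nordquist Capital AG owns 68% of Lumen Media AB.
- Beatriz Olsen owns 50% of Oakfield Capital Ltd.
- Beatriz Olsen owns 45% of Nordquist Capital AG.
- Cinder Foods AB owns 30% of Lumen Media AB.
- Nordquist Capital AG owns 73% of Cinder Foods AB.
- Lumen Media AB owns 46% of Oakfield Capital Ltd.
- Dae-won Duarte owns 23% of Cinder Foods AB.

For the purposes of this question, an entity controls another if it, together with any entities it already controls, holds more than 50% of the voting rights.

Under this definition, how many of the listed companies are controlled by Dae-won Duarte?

4

Dae-won holds 55% of Nordquist, so Dae-won controls Nordquist.
Nordquist and Dae-won together hold 73% + 23% = 96% of Cinder, so Dae-won controls Cinder.
Dae-won holds 100% of Basalt, so Dae-won controls Basalt.
Nordquist and Cinder together hold 68% + 30% = 98% of Lumen, so Dae-won controls Lumen.
No other company's threshold is met.
Dae-won controls 4 companies.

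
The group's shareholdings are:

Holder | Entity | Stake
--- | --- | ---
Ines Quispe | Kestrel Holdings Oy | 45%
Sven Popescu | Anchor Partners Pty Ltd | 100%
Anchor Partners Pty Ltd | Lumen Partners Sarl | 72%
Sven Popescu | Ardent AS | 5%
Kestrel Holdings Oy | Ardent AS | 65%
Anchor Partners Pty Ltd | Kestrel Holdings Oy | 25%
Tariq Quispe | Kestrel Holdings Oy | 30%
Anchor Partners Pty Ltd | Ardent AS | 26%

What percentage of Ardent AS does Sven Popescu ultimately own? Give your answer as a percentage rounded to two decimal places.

Sven reaches Ardent along 3 paths.
Via Anchor → Kestrel: 100% × 25% × 65% = 16.25%.
Direct stake: 5% = 5%.
Via Anchor: 100% × 26% = 26%.
Total: 16.25% + 5% + 26% = 47.25%.

47.25%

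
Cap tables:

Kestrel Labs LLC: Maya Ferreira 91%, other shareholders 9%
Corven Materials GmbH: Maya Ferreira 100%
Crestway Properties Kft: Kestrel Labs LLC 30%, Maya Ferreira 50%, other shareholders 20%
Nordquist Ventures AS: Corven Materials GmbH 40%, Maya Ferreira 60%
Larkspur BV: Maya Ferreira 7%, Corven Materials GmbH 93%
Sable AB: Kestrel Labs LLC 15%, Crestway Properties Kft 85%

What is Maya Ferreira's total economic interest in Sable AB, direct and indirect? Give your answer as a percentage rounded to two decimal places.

Maya reaches Sable along 3 paths.
Via Kestrel: 91% × 15% = 13.65%.
Via Kestrel → Crestway: 91% × 30% × 85% = 23.205%.
Via Crestway: 50% × 85% = 42.5%.
Total: 13.65% + 23.205% + 42.5% = 79.355%.
Rounded: 79.36%.

79.36%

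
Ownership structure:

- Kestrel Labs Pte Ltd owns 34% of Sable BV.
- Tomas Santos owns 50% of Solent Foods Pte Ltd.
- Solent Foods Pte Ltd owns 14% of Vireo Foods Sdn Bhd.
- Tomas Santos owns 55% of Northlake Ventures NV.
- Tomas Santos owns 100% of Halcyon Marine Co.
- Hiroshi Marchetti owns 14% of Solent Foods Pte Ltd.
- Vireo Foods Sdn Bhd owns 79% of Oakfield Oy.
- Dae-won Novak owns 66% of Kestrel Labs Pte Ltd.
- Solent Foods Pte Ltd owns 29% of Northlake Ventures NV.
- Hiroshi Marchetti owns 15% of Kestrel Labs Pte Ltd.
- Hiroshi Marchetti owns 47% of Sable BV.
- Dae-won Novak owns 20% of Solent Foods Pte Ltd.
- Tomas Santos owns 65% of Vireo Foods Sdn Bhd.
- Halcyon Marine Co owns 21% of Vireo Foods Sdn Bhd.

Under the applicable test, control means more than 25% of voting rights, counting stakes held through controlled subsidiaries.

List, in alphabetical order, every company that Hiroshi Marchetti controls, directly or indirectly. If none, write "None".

Sable BV

Hiroshi holds 47% of Sable, so Hiroshi controls Sable.
No other company's threshold is met.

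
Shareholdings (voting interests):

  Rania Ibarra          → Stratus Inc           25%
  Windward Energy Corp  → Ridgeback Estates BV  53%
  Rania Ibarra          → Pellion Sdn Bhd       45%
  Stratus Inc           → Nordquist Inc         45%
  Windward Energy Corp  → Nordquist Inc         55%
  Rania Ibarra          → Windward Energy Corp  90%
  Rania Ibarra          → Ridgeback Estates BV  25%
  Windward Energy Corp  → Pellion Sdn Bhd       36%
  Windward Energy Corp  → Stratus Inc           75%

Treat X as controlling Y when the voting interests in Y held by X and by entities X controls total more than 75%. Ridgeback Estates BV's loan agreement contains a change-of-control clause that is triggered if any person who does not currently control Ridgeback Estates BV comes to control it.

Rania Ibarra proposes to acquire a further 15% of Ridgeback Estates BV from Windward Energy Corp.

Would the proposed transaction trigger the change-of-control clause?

No

The purchase adds only to Rania's holdings (Windward's stake shrinks), so Rania is the only person who could newly come to control Ridgeback.
Rania holds 90% of Windward, so Rania controls Windward.
Windward and Rania together hold 53% + 25% = 78% of Ridgeback, so Rania controls Ridgeback.
So Rania already controls Ridgeback before the transaction.
After the purchase, Rania's direct stake in Ridgeback rises to 25% + 15% = 40%, and Windward's stake falls to 38%.
Rania controlled Ridgeback already, so this is not a new person acquiring control; every other person's position is unchanged or reduced.
No new person acquires control, so the clause is not triggered.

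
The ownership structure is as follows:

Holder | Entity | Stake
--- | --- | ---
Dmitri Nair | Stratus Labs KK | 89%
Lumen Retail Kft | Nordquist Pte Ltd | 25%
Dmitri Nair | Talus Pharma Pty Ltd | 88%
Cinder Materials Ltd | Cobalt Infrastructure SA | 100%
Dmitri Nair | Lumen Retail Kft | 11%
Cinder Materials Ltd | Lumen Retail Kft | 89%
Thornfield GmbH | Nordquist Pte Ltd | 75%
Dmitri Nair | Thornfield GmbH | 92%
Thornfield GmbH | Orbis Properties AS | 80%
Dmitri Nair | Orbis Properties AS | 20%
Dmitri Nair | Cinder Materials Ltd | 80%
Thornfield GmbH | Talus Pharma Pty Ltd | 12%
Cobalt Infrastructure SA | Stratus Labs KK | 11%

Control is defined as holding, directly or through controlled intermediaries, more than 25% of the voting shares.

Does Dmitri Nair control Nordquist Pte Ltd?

Dmitri holds 80% of Cinder, so Dmitri controls Cinder.
Cinder and Dmitri together hold 89% + 11% = 100% of Lumen, so Dmitri controls Lumen.
Dmitri holds 92% of Thornfield, so Dmitri controls Thornfield.
Lumen and Thornfield together hold 25% + 75% = 100% of Nordquist, so Dmitri controls Nordquist.

Yes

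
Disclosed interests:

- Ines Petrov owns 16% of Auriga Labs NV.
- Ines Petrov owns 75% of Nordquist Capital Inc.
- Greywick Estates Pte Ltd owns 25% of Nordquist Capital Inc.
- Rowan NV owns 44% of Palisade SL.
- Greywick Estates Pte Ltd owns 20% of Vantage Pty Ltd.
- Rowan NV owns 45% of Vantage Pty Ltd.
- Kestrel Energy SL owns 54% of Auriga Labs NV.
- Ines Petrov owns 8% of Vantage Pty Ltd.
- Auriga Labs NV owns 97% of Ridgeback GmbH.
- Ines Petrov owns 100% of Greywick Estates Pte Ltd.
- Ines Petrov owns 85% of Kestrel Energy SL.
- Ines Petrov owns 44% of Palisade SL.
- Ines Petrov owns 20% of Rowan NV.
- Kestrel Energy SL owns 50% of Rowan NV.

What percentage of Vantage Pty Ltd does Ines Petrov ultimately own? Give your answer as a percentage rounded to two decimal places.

Ines reaches Vantage along 4 paths.
Direct stake: 8% = 8%.
Via Rowan: 20% × 45% = 9%.
Via Kestrel → Rowan: 85% × 50% × 45% = 19.125%.
Via Greywick: 100% × 20% = 20%.
Total: 8% + 9% + 19.125% + 20% = 56.125%.
Rounded: 56.13%.

56.13%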